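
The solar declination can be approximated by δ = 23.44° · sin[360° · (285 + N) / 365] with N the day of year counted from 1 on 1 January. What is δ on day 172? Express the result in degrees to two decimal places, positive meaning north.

+23.44°

360 × (285 + 172) / 365 = 450.740°; sin(450.740°) = 0.9999.
δ = 23.44 × 0.9999 = 23.438° ≈ +23.44°.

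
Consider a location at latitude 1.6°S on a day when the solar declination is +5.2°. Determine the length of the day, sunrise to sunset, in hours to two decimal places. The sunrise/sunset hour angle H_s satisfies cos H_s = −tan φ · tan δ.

11.98 hours

cos H_s = −tan(-1.6°) · tan(5.2°) = 0.0025, so H_s = arccos(0.0025) = 89.86°.
Day length = 2 H_s / 15° h⁻¹ = 179.72° / 15 = 11.981 h.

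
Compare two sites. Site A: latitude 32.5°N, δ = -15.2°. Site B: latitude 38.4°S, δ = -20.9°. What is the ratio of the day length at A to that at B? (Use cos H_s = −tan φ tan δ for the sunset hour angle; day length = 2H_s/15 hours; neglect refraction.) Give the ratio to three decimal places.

0.744

A: H_s = arccos(−tan 32.5° · tan -15.2°) = 80.03°, so 2H_s/15 = 10.6707 h.
B: H_s = arccos(−tan -38.4° · tan -20.9°) = 107.62°, so 2H_s/15 = 14.3493 h.
Ratio A/B = 10.6707 / 14.3493 = 0.7436.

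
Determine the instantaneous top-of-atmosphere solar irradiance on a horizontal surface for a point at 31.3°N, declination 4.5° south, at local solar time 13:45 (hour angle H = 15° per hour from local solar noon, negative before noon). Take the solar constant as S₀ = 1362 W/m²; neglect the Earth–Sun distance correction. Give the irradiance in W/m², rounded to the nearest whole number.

Hour angle H = 15° × (13.75 − 12) = 26.25°.
cos θ_z = sin φ sin δ + cos φ cos δ cos H = (0.5195)(-0.0785) + (0.8545)(0.9969)(0.8969) = 0.7232.
Top-of-atmosphere irradiance = S₀ cos θ_z = 1362 × 0.7232 = 985.00 W/m².

985 W/m²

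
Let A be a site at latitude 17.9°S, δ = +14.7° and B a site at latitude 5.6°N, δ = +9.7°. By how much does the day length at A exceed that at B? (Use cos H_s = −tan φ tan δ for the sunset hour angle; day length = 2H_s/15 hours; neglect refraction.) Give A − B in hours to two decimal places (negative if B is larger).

A: H_s = arccos(−tan -17.9° · tan 14.7°) = 85.14°, so 2H_s/15 = 11.3520 h.
B: H_s = arccos(−tan 5.6° · tan 9.7°) = 90.96°, so 2H_s/15 = 12.1280 h.
A − B = 11.3520 − 12.1280 = -0.7760 h.

-0.78 h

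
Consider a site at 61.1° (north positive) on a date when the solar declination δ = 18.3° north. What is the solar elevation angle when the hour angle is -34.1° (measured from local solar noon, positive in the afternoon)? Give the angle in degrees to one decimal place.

With φ = 61.1°, δ = 18.3°, H = -34.10°: sin φ sin δ = 0.2749, cos φ cos δ cos H = 0.3799, so cos θ_z = 0.6548.
θ_z = arccos(0.6548) = 49.10°, so the elevation is 90° − 49.10° = 40.90°.

40.9°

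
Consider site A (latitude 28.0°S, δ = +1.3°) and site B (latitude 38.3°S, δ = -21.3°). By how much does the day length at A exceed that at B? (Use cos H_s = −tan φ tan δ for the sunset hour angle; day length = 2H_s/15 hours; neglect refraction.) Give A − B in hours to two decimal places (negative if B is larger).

-2.48 h

A: H_s = arccos(−tan -28.0° · tan 1.3°) = 89.31°, so 2H_s/15 = 11.9080 h.
B: H_s = arccos(−tan -38.3° · tan -21.3°) = 107.93°, so 2H_s/15 = 14.3907 h.
A − B = 11.9080 − 14.3907 = -2.4827 h.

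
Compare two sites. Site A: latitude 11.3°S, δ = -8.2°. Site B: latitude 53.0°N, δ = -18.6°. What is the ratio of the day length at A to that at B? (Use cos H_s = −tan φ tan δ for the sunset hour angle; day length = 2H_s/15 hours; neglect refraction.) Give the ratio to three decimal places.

A: H_s = arccos(−tan -11.3° · tan -8.2°) = 91.65°, so 2H_s/15 = 12.2200 h.
B: H_s = arccos(−tan 53.0° · tan -18.6°) = 63.47°, so 2H_s/15 = 8.4627 h.
Ratio A/B = 12.2200 / 8.4627 = 1.4440.

1.444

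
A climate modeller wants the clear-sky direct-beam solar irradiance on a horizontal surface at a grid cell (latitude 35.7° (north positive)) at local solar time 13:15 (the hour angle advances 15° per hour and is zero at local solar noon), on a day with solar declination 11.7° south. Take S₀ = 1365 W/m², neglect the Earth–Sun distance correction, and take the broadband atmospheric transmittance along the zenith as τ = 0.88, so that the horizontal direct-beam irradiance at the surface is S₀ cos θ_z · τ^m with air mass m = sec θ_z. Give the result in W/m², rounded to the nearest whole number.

Hour angle H = 15° × (13.25 − 12) = 18.75°.
cos θ_z = sin φ sin δ + cos φ cos δ cos H = (0.5835)(-0.2028) + (0.8121)(0.9792)(0.9469) = 0.6346.
Air mass m = 1/cos θ_z = 1/0.6346 = 1.576; τ^m = 0.88^1.576 = 0.8175.
Surface direct beam = 1365 × 0.6346 × 0.8175 = 708.14 W/m².

708 W/m²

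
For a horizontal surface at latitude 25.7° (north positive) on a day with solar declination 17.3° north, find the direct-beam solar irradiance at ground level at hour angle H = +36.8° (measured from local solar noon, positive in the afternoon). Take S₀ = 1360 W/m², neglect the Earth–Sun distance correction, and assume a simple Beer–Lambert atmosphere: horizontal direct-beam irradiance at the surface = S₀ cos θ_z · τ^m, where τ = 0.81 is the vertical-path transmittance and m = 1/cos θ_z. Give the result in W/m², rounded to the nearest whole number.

860 W/m²

cos θ_z = sin(25.7°) sin(17.3°) + cos(25.7°) cos(17.3°) cos(36.80°) = 0.1290 + 0.6889 = 0.8179.
Air mass m = 1/cos θ_z = 1/0.8179 = 1.223; τ^m = 0.81^1.223 = 0.7728.
Surface direct beam = 1360 × 0.8179 × 0.7728 = 859.62 W/m².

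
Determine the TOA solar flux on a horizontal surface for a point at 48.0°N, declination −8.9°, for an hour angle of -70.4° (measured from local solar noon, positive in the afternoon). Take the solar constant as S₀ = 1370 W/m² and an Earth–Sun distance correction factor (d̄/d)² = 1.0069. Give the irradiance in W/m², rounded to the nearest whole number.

With φ = 48.0°, δ = -8.9°, H = -70.40°: sin φ sin δ = -0.1150, cos φ cos δ cos H = 0.2218, so cos θ_z = 0.1068.
Top-of-atmosphere irradiance = S₀ (d̄/d)² cos θ_z = 1370 × 1.0069 × 0.1068 = 147.33 W/m².

147 W/m²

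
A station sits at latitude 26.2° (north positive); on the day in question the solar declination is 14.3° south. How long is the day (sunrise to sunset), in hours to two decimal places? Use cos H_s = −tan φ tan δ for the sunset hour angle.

11.04 hours

cos H_s = −tan(26.2°) · tan(-14.3°) = 0.1254, so H_s = arccos(0.1254) = 82.80°.
Day length = 2 H_s / 15° h⁻¹ = 165.60° / 15 = 11.040 h.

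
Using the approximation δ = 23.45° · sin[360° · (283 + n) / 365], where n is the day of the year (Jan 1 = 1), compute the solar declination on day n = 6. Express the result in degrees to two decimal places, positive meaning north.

360 × (283 + 6) / 365 = 285.041°; sin(285.041°) = -0.9657.
δ = 23.45 × -0.9657 = -22.646° ≈ -22.65°.

-22.65°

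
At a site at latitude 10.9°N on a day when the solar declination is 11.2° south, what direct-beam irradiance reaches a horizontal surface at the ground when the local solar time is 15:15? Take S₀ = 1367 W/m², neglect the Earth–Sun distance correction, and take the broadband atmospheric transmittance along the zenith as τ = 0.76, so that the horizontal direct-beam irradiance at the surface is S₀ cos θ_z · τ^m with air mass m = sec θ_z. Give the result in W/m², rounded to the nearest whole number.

517 W/m²

Hour angle H = 15° × (15.25 − 12) = 48.75°.
cos θ_z = sin φ sin δ + cos φ cos δ cos H = (0.1891)(-0.1942) + (0.9820)(0.9810)(0.6593) = 0.5984.
Air mass m = 1/cos θ_z = 1/0.5984 = 1.671; τ^m = 0.76^1.671 = 0.6322.
Surface direct beam = 1367 × 0.5984 × 0.6322 = 517.15 W/m².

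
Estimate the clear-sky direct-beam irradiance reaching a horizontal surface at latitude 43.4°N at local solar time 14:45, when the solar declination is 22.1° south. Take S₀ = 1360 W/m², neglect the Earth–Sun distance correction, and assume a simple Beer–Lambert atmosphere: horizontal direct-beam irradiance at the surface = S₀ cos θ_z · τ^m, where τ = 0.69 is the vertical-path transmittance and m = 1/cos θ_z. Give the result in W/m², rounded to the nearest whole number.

75 W/m²

Hour angle H = 15° × (14.75 − 12) = 41.25°.
cos θ_z = sin φ sin δ + cos φ cos δ cos H = (0.6871)(-0.3762) + (0.7266)(0.9265)(0.7518) = 0.2476.
Air mass m = 1/cos θ_z = 1/0.2476 = 4.039; τ^m = 0.69^4.039 = 0.2234.
Surface direct beam = 1360 × 0.2476 × 0.2234 = 75.23 W/m².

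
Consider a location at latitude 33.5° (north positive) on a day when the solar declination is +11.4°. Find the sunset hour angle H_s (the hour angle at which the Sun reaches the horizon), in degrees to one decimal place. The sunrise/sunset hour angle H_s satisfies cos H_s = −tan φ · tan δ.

The sunset hour angle satisfies cos H_s = −tan φ tan δ = -0.1335, giving H_s = 97.67°.

97.7°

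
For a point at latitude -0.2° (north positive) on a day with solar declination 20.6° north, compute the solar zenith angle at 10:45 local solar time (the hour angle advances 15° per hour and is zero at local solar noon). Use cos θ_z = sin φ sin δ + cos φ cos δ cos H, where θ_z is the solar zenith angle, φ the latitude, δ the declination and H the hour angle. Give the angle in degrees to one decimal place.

27.7°

Hour angle H = 15° × (10.75 − 12) = -18.75°.
With φ = -0.2°, δ = 20.6°, H = -18.75°: sin φ sin δ = -0.0012, cos φ cos δ cos H = 0.8864, so cos θ_z = 0.8852.
θ_z = arccos(0.8852) = 27.72°.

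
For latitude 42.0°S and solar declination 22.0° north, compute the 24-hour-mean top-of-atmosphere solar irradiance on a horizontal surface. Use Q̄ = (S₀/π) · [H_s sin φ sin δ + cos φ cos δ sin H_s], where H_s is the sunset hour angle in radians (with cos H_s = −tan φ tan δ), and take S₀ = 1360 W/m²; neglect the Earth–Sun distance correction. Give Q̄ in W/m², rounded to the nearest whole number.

cos H_s = −tan(-42.0°) · tan(22.0°) = 0.3638, so H_s = arccos(0.3638) = 68.67°. In radians, H_s = 1.1985.
H_s sin φ sin δ = 1.1985 × -0.6691 × 0.3746 = -0.3004.
cos φ cos δ sin H_s = 0.7431 × 0.9272 × 0.9315 = 0.6418.
Q̄ = (1360/π) × (-0.3004 + 0.6418) = 432.90 × 0.3414 = 147.79 W/m².

148 W/m²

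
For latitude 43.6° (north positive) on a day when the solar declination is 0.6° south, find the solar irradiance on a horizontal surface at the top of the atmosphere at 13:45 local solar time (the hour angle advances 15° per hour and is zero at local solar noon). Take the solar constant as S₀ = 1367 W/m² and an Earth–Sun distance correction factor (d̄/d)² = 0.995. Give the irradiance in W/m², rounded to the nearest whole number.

874 W/m²

Hour angle H = 15° × (13.75 − 12) = 26.25°.
With φ = 43.6°, δ = -0.6°, H = 26.25°: sin φ sin δ = -0.0072, cos φ cos δ cos H = 0.6495, so cos θ_z = 0.6423.
Top-of-atmosphere irradiance = S₀ (d̄/d)² cos θ_z = 1367 × 0.995 × 0.6423 = 873.63 W/m².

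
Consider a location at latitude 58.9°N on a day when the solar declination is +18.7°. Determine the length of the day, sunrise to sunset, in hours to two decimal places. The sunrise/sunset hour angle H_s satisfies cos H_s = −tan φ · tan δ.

cos H_s = −tan(58.9°) · tan(18.7°) = -0.5611, so H_s = arccos(-0.5611) = 124.13°.
Day length = 2 H_s / 15° h⁻¹ = 248.26° / 15 = 16.551 h.

16.55 hours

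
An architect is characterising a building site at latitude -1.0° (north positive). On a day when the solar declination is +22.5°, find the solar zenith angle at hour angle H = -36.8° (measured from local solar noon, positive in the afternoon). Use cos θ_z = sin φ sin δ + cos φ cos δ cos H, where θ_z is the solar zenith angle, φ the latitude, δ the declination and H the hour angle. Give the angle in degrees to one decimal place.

cos θ_z = sin(-1.0°) sin(22.5°) + cos(-1.0°) cos(22.5°) cos(-36.80°) = -0.0067 + 0.7397 = 0.7330.
θ_z = arccos(0.7330) = 42.86°.

42.9°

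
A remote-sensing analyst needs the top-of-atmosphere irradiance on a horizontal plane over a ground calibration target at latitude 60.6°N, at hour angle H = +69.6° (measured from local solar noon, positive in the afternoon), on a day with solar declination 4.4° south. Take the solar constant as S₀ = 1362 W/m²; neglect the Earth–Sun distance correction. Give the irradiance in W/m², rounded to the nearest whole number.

141 W/m²

cos θ_z = sin(60.6°) sin(-4.4°) + cos(60.6°) cos(-4.4°) cos(69.60°) = -0.0668 + 0.1706 = 0.1038.
Top-of-atmosphere irradiance = S₀ cos θ_z = 1362 × 0.1038 = 141.38 W/m².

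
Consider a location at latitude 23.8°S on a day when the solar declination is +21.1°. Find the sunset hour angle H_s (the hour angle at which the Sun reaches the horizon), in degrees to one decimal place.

80.2°

The sunset hour angle satisfies cos H_s = −tan φ tan δ = 0.1702, giving H_s = 80.20°.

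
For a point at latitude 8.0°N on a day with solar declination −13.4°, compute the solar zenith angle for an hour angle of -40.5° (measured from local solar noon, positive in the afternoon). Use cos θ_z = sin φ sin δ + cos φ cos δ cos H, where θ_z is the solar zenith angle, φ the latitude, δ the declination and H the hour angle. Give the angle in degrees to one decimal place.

With φ = 8.0°, δ = -13.4°, H = -40.50°: sin φ sin δ = -0.0323, cos φ cos δ cos H = 0.7325, so cos θ_z = 0.7002.
θ_z = arccos(0.7002) = 45.56°.

45.6°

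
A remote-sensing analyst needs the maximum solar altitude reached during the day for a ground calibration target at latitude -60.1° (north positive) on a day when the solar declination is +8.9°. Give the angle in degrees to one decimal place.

At local solar noon the hour angle is zero, so the elevation is 90° − |φ − δ| = 90° − |-60.1° − (8.9°)| = 90° − 69.0° = 21.0°.

21.0°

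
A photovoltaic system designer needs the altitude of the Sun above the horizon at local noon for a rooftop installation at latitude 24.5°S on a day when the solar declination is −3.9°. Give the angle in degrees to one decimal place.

At local solar noon the hour angle is zero, so the elevation is 90° − |φ − δ| = 90° − |-24.5° − (-3.9°)| = 90° − 20.6° = 69.4°.

69.4°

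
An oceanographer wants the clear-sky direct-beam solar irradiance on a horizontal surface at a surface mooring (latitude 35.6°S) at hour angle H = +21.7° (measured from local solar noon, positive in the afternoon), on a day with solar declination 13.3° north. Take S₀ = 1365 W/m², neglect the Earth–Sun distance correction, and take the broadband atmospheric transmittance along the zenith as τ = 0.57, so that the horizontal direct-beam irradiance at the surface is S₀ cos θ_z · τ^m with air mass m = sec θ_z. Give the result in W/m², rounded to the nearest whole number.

322 W/m²

With φ = -35.6°, δ = 13.3°, H = 21.70°: sin φ sin δ = -0.1339, cos φ cos δ cos H = 0.7352, so cos θ_z = 0.6013.
Air mass m = 1/cos θ_z = 1/0.6013 = 1.663; τ^m = 0.57^1.663 = 0.3927.
Surface direct beam = 1365 × 0.6013 × 0.3927 = 322.32 W/m².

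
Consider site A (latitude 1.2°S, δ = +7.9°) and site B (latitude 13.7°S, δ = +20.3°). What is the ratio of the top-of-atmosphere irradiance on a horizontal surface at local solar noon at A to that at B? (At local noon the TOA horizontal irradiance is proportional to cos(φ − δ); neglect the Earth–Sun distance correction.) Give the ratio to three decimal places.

1.191

A: cos θ_z = cos(-1.2° − (7.9°)) = 0.9874.
B: cos θ_z = cos(-13.7° − (20.3°)) = 0.8290.
Ratio A/B = 0.9874 / 0.8290 = 1.1911.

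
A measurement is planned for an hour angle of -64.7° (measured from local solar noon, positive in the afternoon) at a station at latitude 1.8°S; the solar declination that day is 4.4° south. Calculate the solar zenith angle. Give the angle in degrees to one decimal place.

64.6°

cos θ_z = sin φ sin δ + cos φ cos δ cos H = (-0.0314)(-0.0767) + (0.9995)(0.9971)(0.4274) = 0.4284.
θ_z = arccos(0.4284) = 64.63°.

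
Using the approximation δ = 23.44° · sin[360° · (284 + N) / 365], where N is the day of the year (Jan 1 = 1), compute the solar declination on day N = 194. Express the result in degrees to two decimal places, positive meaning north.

360 × (284 + 194) / 365 = 471.452°; sin(471.452°) = 0.9307.
δ = 23.44 × 0.9307 = 21.816° ≈ +21.82°.

+21.82°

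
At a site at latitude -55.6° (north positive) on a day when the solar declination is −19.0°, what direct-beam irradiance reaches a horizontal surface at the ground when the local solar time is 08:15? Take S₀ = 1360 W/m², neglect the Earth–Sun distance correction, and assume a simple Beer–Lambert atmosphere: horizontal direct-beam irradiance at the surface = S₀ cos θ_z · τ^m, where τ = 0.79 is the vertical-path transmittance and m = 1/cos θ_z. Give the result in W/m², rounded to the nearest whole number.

Hour angle H = 15° × (8.25 − 12) = -56.25°.
With φ = -55.6°, δ = -19.0°, H = -56.25°: sin φ sin δ = 0.2686, cos φ cos δ cos H = 0.2968, so cos θ_z = 0.5654.
Air mass m = 1/cos θ_z = 1/0.5654 = 1.769; τ^m = 0.79^1.769 = 0.6590.
Surface direct beam = 1360 × 0.5654 × 0.6590 = 506.73 W/m².

507 W/m²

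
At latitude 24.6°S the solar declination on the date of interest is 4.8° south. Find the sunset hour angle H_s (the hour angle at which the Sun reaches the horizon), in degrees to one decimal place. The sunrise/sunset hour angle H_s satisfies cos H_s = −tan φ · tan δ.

92.2°

cos H_s = −tan(-24.6°) · tan(-4.8°) = -0.0384, so H_s = arccos(-0.0384) = 92.20°.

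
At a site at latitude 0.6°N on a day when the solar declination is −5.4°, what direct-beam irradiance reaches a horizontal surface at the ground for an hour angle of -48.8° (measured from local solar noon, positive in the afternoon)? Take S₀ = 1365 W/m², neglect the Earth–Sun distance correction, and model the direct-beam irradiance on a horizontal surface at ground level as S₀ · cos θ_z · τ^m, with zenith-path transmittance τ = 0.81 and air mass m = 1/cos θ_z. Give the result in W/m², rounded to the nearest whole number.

648 W/m²

With φ = 0.6°, δ = -5.4°, H = -48.80°: sin φ sin δ = -0.0010, cos φ cos δ cos H = 0.6557, so cos θ_z = 0.6547.
Air mass m = 1/cos θ_z = 1/0.6547 = 1.527; τ^m = 0.81^1.527 = 0.7249.
Surface direct beam = 1365 × 0.6547 × 0.7249 = 647.82 W/m².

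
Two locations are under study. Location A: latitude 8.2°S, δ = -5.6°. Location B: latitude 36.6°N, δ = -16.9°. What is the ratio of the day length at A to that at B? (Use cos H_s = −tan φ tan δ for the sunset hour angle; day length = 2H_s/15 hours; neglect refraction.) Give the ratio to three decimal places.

A: H_s = arccos(−tan -8.2° · tan -5.6°) = 90.81°, so 2H_s/15 = 12.1080 h.
B: H_s = arccos(−tan 36.6° · tan -16.9°) = 76.96°, so 2H_s/15 = 10.2613 h.
Ratio A/B = 12.1080 / 10.2613 = 1.1800.

1.180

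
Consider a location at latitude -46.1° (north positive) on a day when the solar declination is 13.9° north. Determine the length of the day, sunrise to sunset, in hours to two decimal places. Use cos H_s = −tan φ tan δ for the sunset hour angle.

The sunset hour angle satisfies cos H_s = −tan φ tan δ = 0.2572, giving H_s = 75.10°.
Day length = 2 H_s / 15° h⁻¹ = 150.20° / 15 = 10.013 h.

10.01 hours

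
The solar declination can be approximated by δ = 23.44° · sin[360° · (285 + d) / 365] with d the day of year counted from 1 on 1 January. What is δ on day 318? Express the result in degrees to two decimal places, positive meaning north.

-19.14°

360 × (285 + 318) / 365 = 594.740°; sin(594.740°) = -0.8165.
δ = 23.44 × -0.8165 = -19.139° ≈ -19.14°.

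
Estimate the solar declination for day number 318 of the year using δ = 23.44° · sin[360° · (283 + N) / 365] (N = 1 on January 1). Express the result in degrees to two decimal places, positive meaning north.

-18.66°

360 × (283 + 318) / 365 = 592.767°; sin(592.767°) = -0.7962.
δ = 23.44 × -0.7962 = -18.663° ≈ -18.66°.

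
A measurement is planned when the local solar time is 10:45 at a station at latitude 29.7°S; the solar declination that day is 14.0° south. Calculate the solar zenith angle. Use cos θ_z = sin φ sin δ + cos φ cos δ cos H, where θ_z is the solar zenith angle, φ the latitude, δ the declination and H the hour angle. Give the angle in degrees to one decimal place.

Hour angle H = 15° × (10.75 − 12) = -18.75°.
cos θ_z = sin(-29.7°) sin(-14.0°) + cos(-29.7°) cos(-14.0°) cos(-18.75°) = 0.1199 + 0.7981 = 0.9180.
θ_z = arccos(0.9180) = 23.36°.

23.4°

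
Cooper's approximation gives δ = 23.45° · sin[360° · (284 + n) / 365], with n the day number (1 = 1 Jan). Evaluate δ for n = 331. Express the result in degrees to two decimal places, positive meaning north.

-21.52°

360 × (284 + 331) / 365 = 606.575°; sin(606.575°) = -0.9176.
δ = 23.45 × -0.9176 = -21.518° ≈ -21.52°.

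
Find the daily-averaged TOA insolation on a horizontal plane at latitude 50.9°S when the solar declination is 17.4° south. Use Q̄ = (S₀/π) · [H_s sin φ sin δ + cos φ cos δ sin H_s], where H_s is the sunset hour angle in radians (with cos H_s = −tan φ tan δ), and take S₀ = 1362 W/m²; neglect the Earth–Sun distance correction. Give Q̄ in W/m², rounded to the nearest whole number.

439 W/m²

−tan φ tan δ = −(-1.2305)(-0.3134) = -0.3856; H_s = arccos(-0.3856) = 112.68°. In radians, H_s = 1.9666.
H_s sin φ sin δ = 1.9666 × -0.7760 × -0.2990 = 0.4563.
cos φ cos δ sin H_s = 0.6307 × 0.9542 × 0.9227 = 0.5553.
Q̄ = (1362/π) × (0.4563 + 0.5553) = 433.54 × 1.0116 = 438.57 W/m².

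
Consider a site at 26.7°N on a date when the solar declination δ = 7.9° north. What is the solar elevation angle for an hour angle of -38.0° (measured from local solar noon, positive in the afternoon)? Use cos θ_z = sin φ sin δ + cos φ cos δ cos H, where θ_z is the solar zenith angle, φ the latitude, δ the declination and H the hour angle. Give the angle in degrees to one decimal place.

With φ = 26.7°, δ = 7.9°, H = -38.00°: sin φ sin δ = 0.0618, cos φ cos δ cos H = 0.6973, so cos θ_z = 0.7591.
θ_z = arccos(0.7591) = 40.62°, so the elevation is 90° − 40.62° = 49.38°.

49.4°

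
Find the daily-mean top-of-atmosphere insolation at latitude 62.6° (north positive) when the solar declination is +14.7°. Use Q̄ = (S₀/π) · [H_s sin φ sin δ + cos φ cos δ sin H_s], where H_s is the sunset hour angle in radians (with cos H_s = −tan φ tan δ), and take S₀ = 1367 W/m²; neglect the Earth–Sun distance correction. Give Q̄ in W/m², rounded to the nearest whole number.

373 W/m²

cos H_s = −tan(62.6°) · tan(14.7°) = -0.5061, so H_s = arccos(-0.5061) = 120.40°. In radians, H_s = 2.1014.
H_s sin φ sin δ = 2.1014 × 0.8878 × 0.2538 = 0.4735.
cos φ cos δ sin H_s = 0.4602 × 0.9673 × 0.8625 = 0.3839.
Q̄ = (1367/π) × (0.4735 + 0.3839) = 435.13 × 0.8574 = 373.08 W/m².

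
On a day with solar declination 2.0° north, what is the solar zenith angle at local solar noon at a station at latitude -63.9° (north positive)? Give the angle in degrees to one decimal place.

At local solar noon the hour angle is zero, so the zenith angle is |φ − δ| = |-63.9° − (2.0°)| = 65.9°.

65.9°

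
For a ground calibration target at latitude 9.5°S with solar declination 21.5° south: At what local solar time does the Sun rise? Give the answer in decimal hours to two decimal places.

cos H_s = −tan(-9.5°) · tan(-21.5°) = -0.0659, so H_s = arccos(-0.0659) = 93.78°.
Sunrise is at 12 − H_s/15 = 12 − 6.252 = 5.748 h local solar time.

5.75 h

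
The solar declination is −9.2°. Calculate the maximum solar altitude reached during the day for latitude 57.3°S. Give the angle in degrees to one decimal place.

At local solar noon the hour angle is zero, so the elevation is 90° − |φ − δ| = 90° − |-57.3° − (-9.2°)| = 90° − 48.1° = 41.9°.

41.9°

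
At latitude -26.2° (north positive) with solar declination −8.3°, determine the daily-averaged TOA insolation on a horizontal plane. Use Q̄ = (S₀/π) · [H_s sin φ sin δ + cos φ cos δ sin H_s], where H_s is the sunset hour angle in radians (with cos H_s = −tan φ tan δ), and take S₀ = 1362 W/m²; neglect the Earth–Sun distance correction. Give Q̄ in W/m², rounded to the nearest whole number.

−tan φ tan δ = −(-0.4921)(-0.1459) = -0.0718; H_s = arccos(-0.0718) = 94.12°. In radians, H_s = 1.6427.
H_s sin φ sin δ = 1.6427 × -0.4415 × -0.1444 = 0.1047.
cos φ cos δ sin H_s = 0.8973 × 0.9895 × 0.9974 = 0.8856.
Q̄ = (1362/π) × (0.1047 + 0.8856) = 433.54 × 0.9903 = 429.33 W/m².

429 W/m²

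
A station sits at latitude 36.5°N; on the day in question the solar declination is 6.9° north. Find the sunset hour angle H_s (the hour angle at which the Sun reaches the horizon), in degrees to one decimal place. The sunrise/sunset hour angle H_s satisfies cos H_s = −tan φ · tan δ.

cos H_s = −tan(36.5°) · tan(6.9°) = -0.0895, so H_s = arccos(-0.0895) = 95.13°.

95.1°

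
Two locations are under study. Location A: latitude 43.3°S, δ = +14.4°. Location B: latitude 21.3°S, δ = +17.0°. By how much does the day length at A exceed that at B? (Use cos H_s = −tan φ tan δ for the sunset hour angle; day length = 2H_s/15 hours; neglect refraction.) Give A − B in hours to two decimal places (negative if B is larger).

A: H_s = arccos(−tan -43.3° · tan 14.4°) = 76.00°, so 2H_s/15 = 10.1333 h.
B: H_s = arccos(−tan -21.3° · tan 17.0°) = 83.15°, so 2H_s/15 = 11.0867 h.
A − B = 10.1333 − 11.0867 = -0.9534 h.

-0.95 h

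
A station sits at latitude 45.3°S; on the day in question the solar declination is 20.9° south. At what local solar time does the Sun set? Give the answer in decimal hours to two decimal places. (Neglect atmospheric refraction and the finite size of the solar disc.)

19.51 h

The sunset hour angle satisfies cos H_s = −tan φ tan δ = -0.3859, giving H_s = 112.70°.
Sunset is at 12 + H_s/15 = 12 + 7.513 = 19.513 h local solar time.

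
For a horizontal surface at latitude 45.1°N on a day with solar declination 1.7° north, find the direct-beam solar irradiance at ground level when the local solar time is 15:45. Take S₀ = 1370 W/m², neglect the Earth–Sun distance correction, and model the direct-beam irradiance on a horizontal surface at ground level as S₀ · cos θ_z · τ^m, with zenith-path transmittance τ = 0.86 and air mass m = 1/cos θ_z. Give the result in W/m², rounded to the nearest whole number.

393 W/m²

Hour angle H = 15° × (15.75 − 12) = 56.25°.
With φ = 45.1°, δ = 1.7°, H = 56.25°: sin φ sin δ = 0.0210, cos φ cos δ cos H = 0.3920, so cos θ_z = 0.4130.
Air mass m = 1/cos θ_z = 1/0.4130 = 2.421; τ^m = 0.86^2.421 = 0.6941.
Surface direct beam = 1370 × 0.4130 × 0.6941 = 392.73 W/m².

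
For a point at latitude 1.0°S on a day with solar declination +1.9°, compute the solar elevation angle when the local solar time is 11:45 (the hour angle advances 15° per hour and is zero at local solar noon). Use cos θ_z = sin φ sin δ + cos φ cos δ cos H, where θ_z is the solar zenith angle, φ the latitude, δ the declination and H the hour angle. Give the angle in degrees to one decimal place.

Hour angle H = 15° × (11.75 − 12) = -3.75°.
cos θ_z = sin(-1.0°) sin(1.9°) + cos(-1.0°) cos(1.9°) cos(-3.75°) = -0.0006 + 0.9972 = 0.9966.
θ_z = arccos(0.9966) = 4.73°, so the elevation is 90° − 4.73° = 85.27°.

85.3°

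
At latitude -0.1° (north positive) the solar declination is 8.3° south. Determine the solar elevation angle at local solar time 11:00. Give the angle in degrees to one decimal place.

Hour angle H = 15° × (11 − 12) = -15.00°.
With φ = -0.1°, δ = -8.3°, H = -15.00°: sin φ sin δ = 0.0003, cos φ cos δ cos H = 0.9558, so cos θ_z = 0.9561.
θ_z = arccos(0.9561) = 17.04°, so the elevation is 90° − 17.04° = 72.96°.

73.0°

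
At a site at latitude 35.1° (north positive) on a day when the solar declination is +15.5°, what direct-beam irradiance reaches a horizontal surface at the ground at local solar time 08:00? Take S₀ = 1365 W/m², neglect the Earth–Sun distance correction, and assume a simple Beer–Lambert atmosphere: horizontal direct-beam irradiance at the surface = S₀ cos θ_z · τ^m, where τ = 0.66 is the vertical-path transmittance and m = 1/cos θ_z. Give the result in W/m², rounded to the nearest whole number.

350 W/m²

Hour angle H = 15° × (8 − 12) = -60.00°.
cos θ_z = sin(35.1°) sin(15.5°) + cos(35.1°) cos(15.5°) cos(-60.00°) = 0.1537 + 0.3942 = 0.5479.
Air mass m = 1/cos θ_z = 1/0.5479 = 1.825; τ^m = 0.66^1.825 = 0.4685.
Surface direct beam = 1365 × 0.5479 × 0.4685 = 350.38 W/m².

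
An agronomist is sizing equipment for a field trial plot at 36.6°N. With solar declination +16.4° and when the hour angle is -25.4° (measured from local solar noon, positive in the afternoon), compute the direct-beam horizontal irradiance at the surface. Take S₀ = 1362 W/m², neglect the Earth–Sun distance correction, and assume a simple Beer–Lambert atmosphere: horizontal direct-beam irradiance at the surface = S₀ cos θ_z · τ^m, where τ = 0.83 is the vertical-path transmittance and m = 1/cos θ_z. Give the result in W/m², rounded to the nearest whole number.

949 W/m²

With φ = 36.6°, δ = 16.4°, H = -25.40°: sin φ sin δ = 0.1683, cos φ cos δ cos H = 0.6957, so cos θ_z = 0.8640.
Air mass m = 1/cos θ_z = 1/0.8640 = 1.157; τ^m = 0.83^1.157 = 0.8061.
Surface direct beam = 1362 × 0.8640 × 0.8061 = 948.59 W/m².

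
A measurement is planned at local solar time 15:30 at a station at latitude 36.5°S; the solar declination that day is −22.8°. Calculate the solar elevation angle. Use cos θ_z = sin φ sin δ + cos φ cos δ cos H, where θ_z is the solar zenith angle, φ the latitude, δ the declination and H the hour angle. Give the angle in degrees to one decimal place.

43.0°

Hour angle H = 15° × (15.5 − 12) = 52.50°.
cos θ_z = sin φ sin δ + cos φ cos δ cos H = (-0.5948)(-0.3875) + (0.8039)(0.9219)(0.6088) = 0.6817.
θ_z = arccos(0.6817) = 47.02°, so the elevation is 90° − 47.02° = 42.98°.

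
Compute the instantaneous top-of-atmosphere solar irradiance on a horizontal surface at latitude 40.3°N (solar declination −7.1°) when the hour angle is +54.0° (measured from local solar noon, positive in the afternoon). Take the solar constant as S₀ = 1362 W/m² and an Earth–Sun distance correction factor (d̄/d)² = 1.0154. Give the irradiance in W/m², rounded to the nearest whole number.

505 W/m²

With φ = 40.3°, δ = -7.1°, H = 54.00°: sin φ sin δ = -0.0799, cos φ cos δ cos H = 0.4448, so cos θ_z = 0.3649.
Top-of-atmosphere irradiance = S₀ (d̄/d)² cos θ_z = 1362 × 1.0154 × 0.3649 = 504.65 W/m².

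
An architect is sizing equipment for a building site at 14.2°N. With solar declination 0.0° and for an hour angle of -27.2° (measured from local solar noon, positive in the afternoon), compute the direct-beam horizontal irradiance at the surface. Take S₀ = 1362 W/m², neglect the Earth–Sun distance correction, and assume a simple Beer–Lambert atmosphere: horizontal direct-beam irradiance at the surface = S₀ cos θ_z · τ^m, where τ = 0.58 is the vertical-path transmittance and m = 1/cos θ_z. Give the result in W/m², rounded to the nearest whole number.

624 W/m²

With φ = 14.2°, δ = 0.0°, H = -27.20°: sin φ sin δ = 0.0000, cos φ cos δ cos H = 0.8622, so cos θ_z = 0.8622.
Air mass m = 1/cos θ_z = 1/0.8622 = 1.160; τ^m = 0.58^1.160 = 0.5316.
Surface direct beam = 1362 × 0.8622 × 0.5316 = 624.27 W/m².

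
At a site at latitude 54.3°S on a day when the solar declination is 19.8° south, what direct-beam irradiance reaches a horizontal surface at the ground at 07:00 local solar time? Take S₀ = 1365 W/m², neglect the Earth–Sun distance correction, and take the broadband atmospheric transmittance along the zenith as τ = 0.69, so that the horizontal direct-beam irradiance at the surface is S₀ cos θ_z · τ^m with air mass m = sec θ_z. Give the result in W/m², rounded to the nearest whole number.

234 W/m²

Hour angle H = 15° × (7 − 12) = -75.00°.
With φ = -54.3°, δ = -19.8°, H = -75.00°: sin φ sin δ = 0.2751, cos φ cos δ cos H = 0.1421, so cos θ_z = 0.4172.
Air mass m = 1/cos θ_z = 1/0.4172 = 2.397; τ^m = 0.69^2.397 = 0.4109.
Surface direct beam = 1365 × 0.4172 × 0.4109 = 234.00 W/m².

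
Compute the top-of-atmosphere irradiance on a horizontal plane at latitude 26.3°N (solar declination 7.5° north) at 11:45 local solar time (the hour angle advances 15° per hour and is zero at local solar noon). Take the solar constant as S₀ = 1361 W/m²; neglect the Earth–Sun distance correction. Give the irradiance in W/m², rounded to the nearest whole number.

1286 W/m²

Hour angle H = 15° × (11.75 − 12) = -3.75°.
cos θ_z = sin φ sin δ + cos φ cos δ cos H = (0.4431)(0.1305) + (0.8965)(0.9914)(0.9979) = 0.9447.
Top-of-atmosphere irradiance = S₀ cos θ_z = 1361 × 0.9447 = 1285.74 W/m².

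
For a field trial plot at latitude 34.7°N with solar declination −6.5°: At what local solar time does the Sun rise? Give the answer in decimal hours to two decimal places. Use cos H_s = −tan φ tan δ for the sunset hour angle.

6.30 h

cos H_s = −tan(34.7°) · tan(-6.5°) = 0.0789, so H_s = arccos(0.0789) = 85.47°.
Sunrise is at 12 − H_s/15 = 12 − 5.698 = 6.302 h local solar time.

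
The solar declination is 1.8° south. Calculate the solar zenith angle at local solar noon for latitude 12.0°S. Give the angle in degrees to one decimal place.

At local solar noon the hour angle is zero, so the zenith angle is |φ − δ| = |-12.0° − (-1.8°)| = 10.2°.

10.2°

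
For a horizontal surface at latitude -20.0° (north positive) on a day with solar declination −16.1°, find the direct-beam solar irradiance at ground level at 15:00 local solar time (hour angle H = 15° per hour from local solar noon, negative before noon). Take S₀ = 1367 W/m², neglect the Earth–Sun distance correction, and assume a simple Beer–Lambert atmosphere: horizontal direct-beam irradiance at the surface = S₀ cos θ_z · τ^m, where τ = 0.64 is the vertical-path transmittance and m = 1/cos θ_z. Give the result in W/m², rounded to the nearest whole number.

Hour angle H = 15° × (15 − 12) = 45.00°.
cos θ_z = sin φ sin δ + cos φ cos δ cos H = (-0.3420)(-0.2773) + (0.9397)(0.9608)(0.7071) = 0.7333.
Air mass m = 1/cos θ_z = 1/0.7333 = 1.364; τ^m = 0.64^1.364 = 0.5440.
Surface direct beam = 1367 × 0.7333 × 0.5440 = 545.32 W/m².

545 W/m²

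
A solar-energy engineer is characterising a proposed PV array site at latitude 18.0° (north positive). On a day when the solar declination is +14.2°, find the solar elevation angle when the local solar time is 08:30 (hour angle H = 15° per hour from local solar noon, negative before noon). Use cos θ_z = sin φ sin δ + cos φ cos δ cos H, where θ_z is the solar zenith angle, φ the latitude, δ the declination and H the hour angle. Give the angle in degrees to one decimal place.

Hour angle H = 15° × (8.5 − 12) = -52.50°.
cos θ_z = sin(18.0°) sin(14.2°) + cos(18.0°) cos(14.2°) cos(-52.50°) = 0.0758 + 0.5613 = 0.6371.
θ_z = arccos(0.6371) = 50.42°, so the elevation is 90° − 50.42° = 39.58°.

39.6°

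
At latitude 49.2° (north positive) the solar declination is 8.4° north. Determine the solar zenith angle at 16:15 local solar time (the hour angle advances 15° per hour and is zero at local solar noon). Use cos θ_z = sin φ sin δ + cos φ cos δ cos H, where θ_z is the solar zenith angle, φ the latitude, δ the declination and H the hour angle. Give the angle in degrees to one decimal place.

66.6°

Hour angle H = 15° × (16.25 − 12) = 63.75°.
With φ = 49.2°, δ = 8.4°, H = 63.75°: sin φ sin δ = 0.1106, cos φ cos δ cos H = 0.2859, so cos θ_z = 0.3965.
θ_z = arccos(0.3965) = 66.64°.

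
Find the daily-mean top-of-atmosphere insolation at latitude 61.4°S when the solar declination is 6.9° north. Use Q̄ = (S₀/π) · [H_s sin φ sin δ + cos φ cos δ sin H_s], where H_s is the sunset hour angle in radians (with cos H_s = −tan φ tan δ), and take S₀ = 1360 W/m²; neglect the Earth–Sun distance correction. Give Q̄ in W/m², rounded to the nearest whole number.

cos H_s = −tan(-61.4°) · tan(6.9°) = 0.2220, so H_s = arccos(0.2220) = 77.17°. In radians, H_s = 1.3469.
H_s sin φ sin δ = 1.3469 × -0.8780 × 0.1201 = -0.1420.
cos φ cos δ sin H_s = 0.4787 × 0.9928 × 0.9750 = 0.4634.
Q̄ = (1360/π) × (-0.1420 + 0.4634) = 432.90 × 0.3214 = 139.13 W/m².

139 W/m²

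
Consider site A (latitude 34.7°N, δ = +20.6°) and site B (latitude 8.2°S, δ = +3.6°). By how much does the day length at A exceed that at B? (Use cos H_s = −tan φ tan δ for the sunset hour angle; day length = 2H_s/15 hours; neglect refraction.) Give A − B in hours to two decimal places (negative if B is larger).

+2.08 h

A: H_s = arccos(−tan 34.7° · tan 20.6°) = 105.09°, so 2H_s/15 = 14.0120 h.
B: H_s = arccos(−tan -8.2° · tan 3.6°) = 89.48°, so 2H_s/15 = 11.9307 h.
A − B = 14.0120 − 11.9307 = 2.0813 h.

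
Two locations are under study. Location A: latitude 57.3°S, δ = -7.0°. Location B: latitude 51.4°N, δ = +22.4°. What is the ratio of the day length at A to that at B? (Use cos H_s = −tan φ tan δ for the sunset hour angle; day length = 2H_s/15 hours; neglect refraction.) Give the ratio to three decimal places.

A: H_s = arccos(−tan -57.3° · tan -7.0°) = 101.03°, so 2H_s/15 = 13.4707 h.
B: H_s = arccos(−tan 51.4° · tan 22.4°) = 121.09°, so 2H_s/15 = 16.1453 h.
Ratio A/B = 13.4707 / 16.1453 = 0.8343.

0.834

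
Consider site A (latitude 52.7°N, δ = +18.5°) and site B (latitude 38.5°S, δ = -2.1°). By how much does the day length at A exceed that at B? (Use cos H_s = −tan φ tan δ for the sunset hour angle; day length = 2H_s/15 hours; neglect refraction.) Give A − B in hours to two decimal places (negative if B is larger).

A: H_s = arccos(−tan 52.7° · tan 18.5°) = 116.05°, so 2H_s/15 = 15.4733 h.
B: H_s = arccos(−tan -38.5° · tan -2.1°) = 91.67°, so 2H_s/15 = 12.2227 h.
A − B = 15.4733 − 12.2227 = 3.2506 h.

+3.25 h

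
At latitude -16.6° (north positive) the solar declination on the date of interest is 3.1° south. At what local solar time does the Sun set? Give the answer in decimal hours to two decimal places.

The sunset hour angle satisfies cos H_s = −tan φ tan δ = -0.0161, giving H_s = 90.92°.
Sunset is at 12 + H_s/15 = 12 + 6.061 = 18.061 h local solar time.

18.06 h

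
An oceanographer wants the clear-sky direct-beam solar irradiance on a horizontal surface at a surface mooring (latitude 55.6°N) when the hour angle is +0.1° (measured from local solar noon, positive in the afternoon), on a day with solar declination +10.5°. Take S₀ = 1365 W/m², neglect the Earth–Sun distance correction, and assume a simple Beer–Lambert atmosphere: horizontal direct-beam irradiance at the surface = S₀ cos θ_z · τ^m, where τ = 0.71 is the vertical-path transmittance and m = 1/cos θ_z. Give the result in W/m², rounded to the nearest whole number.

593 W/m²

With φ = 55.6°, δ = 10.5°, H = 0.10°: sin φ sin δ = 0.1504, cos φ cos δ cos H = 0.5555, so cos θ_z = 0.7059.
Air mass m = 1/cos θ_z = 1/0.7059 = 1.417; τ^m = 0.71^1.417 = 0.6155.
Surface direct beam = 1365 × 0.7059 × 0.6155 = 593.07 W/m².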